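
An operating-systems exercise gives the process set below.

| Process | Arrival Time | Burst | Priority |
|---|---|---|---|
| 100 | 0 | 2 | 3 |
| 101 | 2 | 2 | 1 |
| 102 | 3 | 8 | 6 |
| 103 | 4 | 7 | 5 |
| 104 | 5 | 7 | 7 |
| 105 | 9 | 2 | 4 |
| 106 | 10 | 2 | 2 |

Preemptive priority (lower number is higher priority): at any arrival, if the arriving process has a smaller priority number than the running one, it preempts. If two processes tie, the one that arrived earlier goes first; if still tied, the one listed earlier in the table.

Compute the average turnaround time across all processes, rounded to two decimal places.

9.43

Gantt: | 100 0-2 | 101 2-4 | 103 4-9 | 105 9-10 | 106 10-12 | 105 12-13 | 103 13-15 | 102 15-23 | 104 23-30 |
Completion: 100=2  101=4  102=23  103=15  104=30  105=13  106=12
Turnaround times: 100=2, 101=2, 102=20, 103=11, 104=25, 105=4, 106=2
Average turnaround = (2+2+20+11+25+4+2) / 7 = 66/7 = 9.43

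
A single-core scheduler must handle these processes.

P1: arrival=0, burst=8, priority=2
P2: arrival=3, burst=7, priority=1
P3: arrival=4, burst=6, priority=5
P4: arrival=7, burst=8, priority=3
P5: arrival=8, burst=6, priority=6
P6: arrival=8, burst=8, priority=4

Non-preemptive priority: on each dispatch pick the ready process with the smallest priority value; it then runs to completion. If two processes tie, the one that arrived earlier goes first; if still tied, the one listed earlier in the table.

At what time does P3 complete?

37

Timeline: | P1 0-8 | P2 8-15 | P4 15-23 | P6 23-31 | P3 31-37 | P5 37-43 |
Completion: P1=8  P2=15  P3=37  P4=23  P5=43  P6=31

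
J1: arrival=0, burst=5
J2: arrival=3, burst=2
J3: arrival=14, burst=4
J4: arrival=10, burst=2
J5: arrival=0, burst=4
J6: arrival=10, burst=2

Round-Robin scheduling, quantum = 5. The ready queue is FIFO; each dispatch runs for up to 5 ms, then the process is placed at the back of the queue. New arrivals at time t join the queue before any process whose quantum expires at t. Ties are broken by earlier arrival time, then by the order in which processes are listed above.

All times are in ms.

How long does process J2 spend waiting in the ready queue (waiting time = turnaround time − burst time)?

Gantt: | J1 0-5 | J5 5-9 | J2 9-11 | J4 11-13 | J6 13-15 | J3 15-19 |
Completion: J1=5  J2=11  J3=19  J4=13  J5=9  J6=15
Waiting(J2) = turnaround − burst = 8 − 2 = 6

6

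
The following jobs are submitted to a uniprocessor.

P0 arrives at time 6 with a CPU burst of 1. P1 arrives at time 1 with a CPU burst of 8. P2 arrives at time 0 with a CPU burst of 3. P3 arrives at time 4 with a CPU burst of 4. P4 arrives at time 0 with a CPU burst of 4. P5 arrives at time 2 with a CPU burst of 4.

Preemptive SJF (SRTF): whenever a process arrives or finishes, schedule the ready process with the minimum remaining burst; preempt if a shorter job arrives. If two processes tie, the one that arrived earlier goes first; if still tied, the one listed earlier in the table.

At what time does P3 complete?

Gantt: | P2 0-3 | P4 3-7 | P0 7-8 | P5 8-12 | P3 12-16 | P1 16-24 |
Completion: P0=8  P1=24  P2=3  P3=16  P4=7  P5=12
Turnaround (C−A): P0=2  P1=23  P2=3  P3=12  P4=7  P5=10

16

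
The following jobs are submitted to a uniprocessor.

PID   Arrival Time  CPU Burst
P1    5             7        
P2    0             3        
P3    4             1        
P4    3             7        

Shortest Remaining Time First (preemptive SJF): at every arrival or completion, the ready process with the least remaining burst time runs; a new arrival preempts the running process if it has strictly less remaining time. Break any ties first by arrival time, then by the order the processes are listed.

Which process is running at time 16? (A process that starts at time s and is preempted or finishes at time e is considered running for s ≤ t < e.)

Gantt: | P2 0-3 | P4 3-4 | P3 4-5 | P4 5-11 | P1 11-18 |
Completion: P1=18  P2=3  P3=5  P4=11

P1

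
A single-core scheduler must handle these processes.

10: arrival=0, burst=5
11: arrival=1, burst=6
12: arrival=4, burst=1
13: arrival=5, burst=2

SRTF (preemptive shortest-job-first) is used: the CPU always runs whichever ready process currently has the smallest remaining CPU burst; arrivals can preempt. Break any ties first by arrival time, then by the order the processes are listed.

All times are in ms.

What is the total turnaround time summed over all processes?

Schedule: | 10 0-5 | 12 5-6 | 13 6-8 | 11 8-14 |
Completion: 10=5  11=14  12=6  13=8
Turnaround = completion − arrival: 10=5, 11=13, 12=2, 13=3
Total turnaround = 5 + 13 + 2 + 3 = 23

23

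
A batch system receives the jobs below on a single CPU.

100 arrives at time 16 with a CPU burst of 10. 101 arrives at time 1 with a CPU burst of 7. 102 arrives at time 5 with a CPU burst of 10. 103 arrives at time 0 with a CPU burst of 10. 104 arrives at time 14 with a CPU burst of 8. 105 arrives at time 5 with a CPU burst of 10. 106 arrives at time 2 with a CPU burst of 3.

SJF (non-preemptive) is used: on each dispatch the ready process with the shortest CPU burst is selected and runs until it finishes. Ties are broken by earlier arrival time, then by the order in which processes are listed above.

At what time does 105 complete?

Schedule: | 103 0-10 | 106 10-13 | 101 13-20 | 104 20-28 | 102 28-38 | 105 38-48 | 100 48-58 |
Completion: 100=58  101=20  102=38  103=10  104=28  105=48  106=13

48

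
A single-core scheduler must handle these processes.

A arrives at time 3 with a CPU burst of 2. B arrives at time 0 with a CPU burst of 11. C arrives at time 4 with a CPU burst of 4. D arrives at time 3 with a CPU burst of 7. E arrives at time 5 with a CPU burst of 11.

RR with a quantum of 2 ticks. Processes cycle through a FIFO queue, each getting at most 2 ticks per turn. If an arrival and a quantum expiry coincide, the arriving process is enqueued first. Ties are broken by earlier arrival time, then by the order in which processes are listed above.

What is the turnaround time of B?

Timeline: | B 0-4 | A 4-6 | D 6-8 | C 8-10 | B 10-12 | E 12-14 | D 14-16 | C 16-18 | B 18-20 | E 20-22 | D 22-24 | B 24-26 | E 26-28 | D 28-29 | B 29-30 | E 30-35 |
Completion: A=6  B=30  C=18  D=29  E=35
Turnaround (C−A): A=3  B=30  C=14  D=26  E=30
Turnaround(B) = completion − arrival = 30 − 0 = 30

30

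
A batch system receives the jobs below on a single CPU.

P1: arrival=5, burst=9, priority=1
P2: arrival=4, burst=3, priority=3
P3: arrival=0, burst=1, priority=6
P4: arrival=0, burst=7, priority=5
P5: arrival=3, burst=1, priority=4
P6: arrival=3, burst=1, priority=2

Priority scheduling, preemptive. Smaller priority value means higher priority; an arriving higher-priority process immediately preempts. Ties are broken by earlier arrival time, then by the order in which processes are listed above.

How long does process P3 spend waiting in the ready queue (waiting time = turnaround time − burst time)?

Timeline: | P4 0-3 | P6 3-4 | P2 4-5 | P1 5-14 | P2 14-16 | P5 16-17 | P4 17-21 | P3 21-22 |
Completion: P1=14  P2=16  P3=22  P4=21  P5=17  P6=4
Waiting(P3) = turnaround − burst = 22 − 1 = 21

21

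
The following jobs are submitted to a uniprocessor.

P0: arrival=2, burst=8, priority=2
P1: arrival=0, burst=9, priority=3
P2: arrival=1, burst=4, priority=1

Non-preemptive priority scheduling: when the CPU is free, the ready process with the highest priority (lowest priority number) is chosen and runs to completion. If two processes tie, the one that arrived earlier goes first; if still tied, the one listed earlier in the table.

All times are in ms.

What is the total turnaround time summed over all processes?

40

Schedule: | P1 0-9 | P2 9-13 | P0 13-21 |
Completion: P0=21  P1=9  P2=13
Turnaround (C−A): P0=19  P1=9  P2=12
Turnaround = completion − arrival: P0=19, P1=9, P2=12
Total turnaround = 19 + 9 + 12 = 40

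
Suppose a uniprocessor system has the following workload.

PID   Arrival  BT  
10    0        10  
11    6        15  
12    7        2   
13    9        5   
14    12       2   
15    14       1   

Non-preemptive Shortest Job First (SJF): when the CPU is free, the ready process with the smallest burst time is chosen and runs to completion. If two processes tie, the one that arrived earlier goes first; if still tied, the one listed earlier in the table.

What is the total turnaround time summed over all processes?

Schedule: | 10 0-10 | 12 10-12 | 14 12-14 | 15 14-15 | 13 15-20 | 11 20-35 |
Completion: 10=10  11=35  12=12  13=20  14=14  15=15
Turnaround (C−A): 10=10  11=29  12=5  13=11  14=2  15=1
Turnaround = completion − arrival: 10=10, 11=29, 12=5, 13=11, 14=2, 15=1
Total turnaround = 10 + 29 + 5 + 11 + 2 + 1 = 58

58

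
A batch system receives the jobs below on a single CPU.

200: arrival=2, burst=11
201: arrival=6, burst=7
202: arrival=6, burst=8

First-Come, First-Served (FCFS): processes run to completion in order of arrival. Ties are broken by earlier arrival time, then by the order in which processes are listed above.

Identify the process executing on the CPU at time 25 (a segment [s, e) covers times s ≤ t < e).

Schedule: | idle 0-2 | 200 2-13 | 201 13-20 | 202 20-28 |
Completion: 200=13  201=20  202=28
Turnaround (C−A): 200=11  201=14  202=22

202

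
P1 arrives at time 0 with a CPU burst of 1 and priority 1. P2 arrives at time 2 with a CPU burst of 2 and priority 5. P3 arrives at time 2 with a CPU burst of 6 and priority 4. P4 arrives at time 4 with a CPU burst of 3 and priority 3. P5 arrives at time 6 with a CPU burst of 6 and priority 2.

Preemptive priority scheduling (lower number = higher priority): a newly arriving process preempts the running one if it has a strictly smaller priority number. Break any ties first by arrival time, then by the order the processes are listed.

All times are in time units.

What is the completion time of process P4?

13

Gantt: | P1 0-1 | idle 1-2 | P3 2-4 | P4 4-6 | P5 6-12 | P4 12-13 | P3 13-17 | P2 17-19 |
Completion: P1=1  P2=19  P3=17  P4=13  P5=12
Turnaround (C−A): P1=1  P2=17  P3=15  P4=9  P5=6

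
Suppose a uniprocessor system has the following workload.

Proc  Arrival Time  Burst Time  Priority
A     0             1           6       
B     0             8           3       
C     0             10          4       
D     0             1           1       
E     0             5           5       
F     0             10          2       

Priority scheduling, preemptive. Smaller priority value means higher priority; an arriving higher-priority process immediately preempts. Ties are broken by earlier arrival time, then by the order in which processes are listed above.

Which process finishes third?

Timeline: | D 0-1 | F 1-11 | B 11-19 | C 19-29 | E 29-34 | A 34-35 |
Completion: A=35  B=19  C=29  D=1  E=34  F=11
Turnaround (C−A): A=35  B=19  C=29  D=1  E=34  F=11
Finish order: D → F → B → C → E → A

B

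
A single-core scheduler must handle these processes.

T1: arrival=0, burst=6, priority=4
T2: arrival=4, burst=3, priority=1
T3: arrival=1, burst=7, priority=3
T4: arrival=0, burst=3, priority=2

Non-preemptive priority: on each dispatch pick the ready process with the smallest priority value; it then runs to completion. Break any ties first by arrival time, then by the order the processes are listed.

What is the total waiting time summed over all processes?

21

Schedule: | T4 0-3 | T3 3-10 | T2 10-13 | T1 13-19 |
Completion: T1=19  T2=13  T3=10  T4=3
Turnaround (C−A): T1=19  T2=9  T3=9  T4=3
Waiting = turnaround − burst: T1=13, T2=6, T3=2, T4=0
Total waiting = 13 + 6 + 2 + 0 = 21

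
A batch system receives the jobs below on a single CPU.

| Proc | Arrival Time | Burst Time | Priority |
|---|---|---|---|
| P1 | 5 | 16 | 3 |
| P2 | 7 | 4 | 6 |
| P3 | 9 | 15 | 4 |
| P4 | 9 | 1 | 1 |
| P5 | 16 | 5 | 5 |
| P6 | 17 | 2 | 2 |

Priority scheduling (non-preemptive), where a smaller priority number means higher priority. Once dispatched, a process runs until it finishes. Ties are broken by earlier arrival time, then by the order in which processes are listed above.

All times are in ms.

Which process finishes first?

Schedule: | idle 0-5 | P1 5-21 | P4 21-22 | P6 22-24 | P3 24-39 | P5 39-44 | P2 44-48 |
Completion: P1=21  P2=48  P3=39  P4=22  P5=44  P6=24
Turnaround (C−A): P1=16  P2=41  P3=30  P4=13  P5=28  P6=7
Finish order: P1 → P4 → P6 → P3 → P5 → P2

P1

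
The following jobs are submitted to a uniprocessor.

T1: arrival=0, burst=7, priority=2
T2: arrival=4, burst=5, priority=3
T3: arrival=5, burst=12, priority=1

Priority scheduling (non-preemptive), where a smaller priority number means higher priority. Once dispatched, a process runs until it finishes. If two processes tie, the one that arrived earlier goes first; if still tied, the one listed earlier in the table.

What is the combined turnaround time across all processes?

41

Schedule: | T1 0-7 | T3 7-19 | T2 19-24 |
Completion: T1=7  T2=24  T3=19
Turnaround (C−A): T1=7  T2=20  T3=14
Turnaround = completion − arrival: T1=7, T2=20, T3=14
Total turnaround = 7 + 20 + 14 = 41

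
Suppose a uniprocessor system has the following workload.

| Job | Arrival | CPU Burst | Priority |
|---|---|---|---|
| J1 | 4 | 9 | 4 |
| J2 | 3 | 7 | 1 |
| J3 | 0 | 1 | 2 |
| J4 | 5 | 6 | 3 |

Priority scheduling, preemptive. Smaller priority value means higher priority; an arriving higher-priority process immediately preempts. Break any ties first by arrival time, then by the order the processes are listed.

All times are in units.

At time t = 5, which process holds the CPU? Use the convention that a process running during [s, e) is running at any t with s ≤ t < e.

Schedule: | J3 0-1 | idle 1-3 | J2 3-10 | J4 10-16 | J1 16-25 |
Completion: J1=25  J2=10  J3=1  J4=16
Turnaround (C−A): J1=21  J2=7  J3=1  J4=11

J2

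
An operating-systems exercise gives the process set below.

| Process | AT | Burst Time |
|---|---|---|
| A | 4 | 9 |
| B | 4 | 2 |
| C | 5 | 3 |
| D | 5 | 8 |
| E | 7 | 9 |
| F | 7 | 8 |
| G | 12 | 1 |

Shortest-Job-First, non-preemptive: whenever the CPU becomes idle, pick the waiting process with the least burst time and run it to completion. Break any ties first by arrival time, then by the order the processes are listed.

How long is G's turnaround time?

6

Gantt: | idle 0-4 | B 4-6 | C 6-9 | D 9-17 | G 17-18 | F 18-26 | A 26-35 | E 35-44 |
Completion: A=35  B=6  C=9  D=17  E=44  F=26  G=18
Turnaround (C−A): A=31  B=2  C=4  D=12  E=37  F=19  G=6
Turnaround(G) = completion − arrival = 18 − 12 = 6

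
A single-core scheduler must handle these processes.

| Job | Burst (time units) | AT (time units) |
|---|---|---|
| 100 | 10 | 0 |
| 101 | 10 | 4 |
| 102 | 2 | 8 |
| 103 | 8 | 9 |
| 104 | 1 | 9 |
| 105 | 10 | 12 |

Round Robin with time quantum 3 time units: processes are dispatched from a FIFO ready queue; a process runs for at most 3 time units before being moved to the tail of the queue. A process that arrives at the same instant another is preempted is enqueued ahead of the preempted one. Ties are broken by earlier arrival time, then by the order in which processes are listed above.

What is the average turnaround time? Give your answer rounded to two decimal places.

21.50

Schedule: | 100 0-6 | 101 6-9 | 100 9-12 | 102 12-14 | 103 14-17 | 104 17-18 | 101 18-21 | 105 21-24 | 100 24-25 | 103 25-28 | 101 28-31 | 105 31-34 | 103 34-36 | 101 36-37 | 105 37-41 |
Completion: 100=25  101=37  102=14  103=36  104=18  105=41
Turnaround (C−A): 100=25  101=33  102=6  103=27  104=9  105=29
Turnaround times: 100=25, 101=33, 102=6, 103=27, 104=9, 105=29
Average turnaround = (25+33+6+27+9+29) / 6 = 129/6 = 21.50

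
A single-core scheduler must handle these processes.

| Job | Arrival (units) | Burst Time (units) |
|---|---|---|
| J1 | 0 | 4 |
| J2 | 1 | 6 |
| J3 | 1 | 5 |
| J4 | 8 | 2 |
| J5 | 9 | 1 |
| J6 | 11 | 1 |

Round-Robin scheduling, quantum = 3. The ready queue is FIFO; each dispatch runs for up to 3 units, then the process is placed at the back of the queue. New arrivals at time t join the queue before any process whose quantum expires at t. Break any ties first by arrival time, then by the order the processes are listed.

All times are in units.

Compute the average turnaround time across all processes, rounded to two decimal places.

10.17

Timeline: | J1 0-3 | J2 3-6 | J3 6-9 | J1 9-10 | J2 10-13 | J4 13-15 | J5 15-16 | J3 16-18 | J6 18-19 |
Completion: J1=10  J2=13  J3=18  J4=15  J5=16  J6=19
Turnaround (C−A): J1=10  J2=12  J3=17  J4=7  J5=7  J6=8
Turnaround times: J1=10, J2=12, J3=17, J4=7, J5=7, J6=8
Average turnaround = (10+12+17+7+7+8) / 6 = 61/6 = 10.17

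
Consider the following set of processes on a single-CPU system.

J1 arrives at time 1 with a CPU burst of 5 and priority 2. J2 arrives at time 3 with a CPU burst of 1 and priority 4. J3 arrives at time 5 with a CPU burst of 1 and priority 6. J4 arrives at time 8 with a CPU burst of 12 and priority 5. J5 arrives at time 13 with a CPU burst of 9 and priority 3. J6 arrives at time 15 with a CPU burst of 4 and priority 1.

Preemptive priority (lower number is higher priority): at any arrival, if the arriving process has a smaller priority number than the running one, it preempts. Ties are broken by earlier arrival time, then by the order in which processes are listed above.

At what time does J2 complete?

Timeline: | idle 0-1 | J1 1-6 | J2 6-7 | J3 7-8 | J4 8-13 | J5 13-15 | J6 15-19 | J5 19-26 | J4 26-33 |
Completion: J1=6  J2=7  J3=8  J4=33  J5=26  J6=19
Turnaround (C−A): J1=5  J2=4  J3=3  J4=25  J5=13  J6=4

7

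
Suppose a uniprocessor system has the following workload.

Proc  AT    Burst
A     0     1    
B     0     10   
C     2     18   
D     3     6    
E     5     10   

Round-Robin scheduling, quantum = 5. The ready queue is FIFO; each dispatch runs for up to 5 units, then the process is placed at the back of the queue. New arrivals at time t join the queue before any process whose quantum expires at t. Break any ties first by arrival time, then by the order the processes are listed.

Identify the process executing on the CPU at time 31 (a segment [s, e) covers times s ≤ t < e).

Gantt: | A 0-1 | B 1-6 | C 6-11 | D 11-16 | E 16-21 | B 21-26 | C 26-31 | D 31-32 | E 32-37 | C 37-45 |
Completion: A=1  B=26  C=45  D=32  E=37
Turnaround (C−A): A=1  B=26  C=43  D=29  E=32

D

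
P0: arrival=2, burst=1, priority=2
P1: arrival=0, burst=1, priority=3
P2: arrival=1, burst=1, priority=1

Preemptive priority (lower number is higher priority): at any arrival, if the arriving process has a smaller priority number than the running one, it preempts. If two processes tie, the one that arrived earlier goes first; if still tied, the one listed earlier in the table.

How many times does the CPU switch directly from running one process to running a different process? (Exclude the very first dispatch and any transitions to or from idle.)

2

Schedule: | P1 0-1 | P2 1-2 | P0 2-3 |
Completion: P0=3  P1=1  P2=2
Turnaround (C−A): P0=1  P1=1  P2=1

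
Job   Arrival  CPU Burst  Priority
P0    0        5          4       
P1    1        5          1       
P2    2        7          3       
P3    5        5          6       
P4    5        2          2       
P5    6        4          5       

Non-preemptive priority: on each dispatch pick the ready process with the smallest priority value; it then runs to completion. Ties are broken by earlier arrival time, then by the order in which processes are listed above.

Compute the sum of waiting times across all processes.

50

Timeline: | P0 0-5 | P1 5-10 | P4 10-12 | P2 12-19 | P5 19-23 | P3 23-28 |
Completion: P0=5  P1=10  P2=19  P3=28  P4=12  P5=23
Waiting = turnaround − burst: P0=0, P1=4, P2=10, P3=18, P4=5, P5=13
Total waiting = 0 + 4 + 10 + 18 + 5 + 13 = 50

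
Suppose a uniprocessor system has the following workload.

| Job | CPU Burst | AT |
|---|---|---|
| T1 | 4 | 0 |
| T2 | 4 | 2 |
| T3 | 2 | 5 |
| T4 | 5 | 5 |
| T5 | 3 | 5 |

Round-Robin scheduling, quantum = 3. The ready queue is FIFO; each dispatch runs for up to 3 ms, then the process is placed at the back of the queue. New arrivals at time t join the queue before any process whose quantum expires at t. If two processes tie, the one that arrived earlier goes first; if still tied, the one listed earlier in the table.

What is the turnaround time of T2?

Timeline: | T1 0-3 | T2 3-6 | T1 6-7 | T3 7-9 | T4 9-12 | T5 12-15 | T2 15-16 | T4 16-18 |
Completion: T1=7  T2=16  T3=9  T4=18  T5=15
Turnaround (C−A): T1=7  T2=14  T3=4  T4=13  T5=10
Turnaround(T2) = completion − arrival = 16 − 2 = 14

14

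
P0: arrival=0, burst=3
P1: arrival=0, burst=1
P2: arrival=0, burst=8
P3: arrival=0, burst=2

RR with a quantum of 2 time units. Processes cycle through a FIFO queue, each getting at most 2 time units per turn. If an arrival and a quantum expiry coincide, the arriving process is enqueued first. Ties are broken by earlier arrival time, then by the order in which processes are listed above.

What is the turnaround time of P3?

Schedule: | P0 0-2 | P1 2-3 | P2 3-5 | P3 5-7 | P0 7-8 | P2 8-14 |
Completion: P0=8  P1=3  P2=14  P3=7
Turnaround(P3) = completion − arrival = 7 − 0 = 7

7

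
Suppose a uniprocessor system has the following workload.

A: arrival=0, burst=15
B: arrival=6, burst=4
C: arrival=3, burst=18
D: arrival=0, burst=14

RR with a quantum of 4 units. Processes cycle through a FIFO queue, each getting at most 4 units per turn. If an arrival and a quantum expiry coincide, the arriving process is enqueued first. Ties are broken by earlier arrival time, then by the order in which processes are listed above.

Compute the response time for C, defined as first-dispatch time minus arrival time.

Timeline: | A 0-4 | D 4-8 | C 8-12 | A 12-16 | B 16-20 | D 20-24 | C 24-28 | A 28-32 | D 32-36 | C 36-40 | A 40-43 | D 43-45 | C 45-51 |
Completion: A=43  B=20  C=51  D=45
Turnaround (C−A): A=43  B=14  C=48  D=45
Response(C) = first start − arrival = 8 − 3 = 5

5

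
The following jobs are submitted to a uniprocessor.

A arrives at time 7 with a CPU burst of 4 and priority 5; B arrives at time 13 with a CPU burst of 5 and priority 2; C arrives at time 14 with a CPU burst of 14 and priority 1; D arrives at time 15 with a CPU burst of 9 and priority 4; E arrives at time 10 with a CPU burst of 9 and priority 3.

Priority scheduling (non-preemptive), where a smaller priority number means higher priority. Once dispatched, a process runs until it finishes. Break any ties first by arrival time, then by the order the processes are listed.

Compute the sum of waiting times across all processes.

Schedule: | idle 0-7 | A 7-11 | E 11-20 | C 20-34 | B 34-39 | D 39-48 |
Completion: A=11  B=39  C=34  D=48  E=20
Turnaround (C−A): A=4  B=26  C=20  D=33  E=10
Waiting = turnaround − burst: A=0, B=21, C=6, D=24, E=1
Total waiting = 0 + 21 + 6 + 24 + 1 = 52

52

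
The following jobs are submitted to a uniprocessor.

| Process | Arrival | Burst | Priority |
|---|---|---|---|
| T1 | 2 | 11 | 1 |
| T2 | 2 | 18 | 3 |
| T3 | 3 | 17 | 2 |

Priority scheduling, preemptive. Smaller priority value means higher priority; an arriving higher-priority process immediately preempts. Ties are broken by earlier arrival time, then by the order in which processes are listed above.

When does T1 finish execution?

Gantt: | idle 0-2 | T1 2-13 | T3 13-30 | T2 30-48 |
Completion: T1=13  T2=48  T3=30
Turnaround (C−A): T1=11  T2=46  T3=27

13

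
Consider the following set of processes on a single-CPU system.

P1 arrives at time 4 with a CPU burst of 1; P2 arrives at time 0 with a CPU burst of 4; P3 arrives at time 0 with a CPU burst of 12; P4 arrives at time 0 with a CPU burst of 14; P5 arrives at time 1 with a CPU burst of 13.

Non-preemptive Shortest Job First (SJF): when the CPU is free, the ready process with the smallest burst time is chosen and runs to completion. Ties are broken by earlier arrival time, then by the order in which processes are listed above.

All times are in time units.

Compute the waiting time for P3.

Timeline: | P2 0-4 | P1 4-5 | P3 5-17 | P5 17-30 | P4 30-44 |
Completion: P1=5  P2=4  P3=17  P4=44  P5=30
Waiting(P3) = turnaround − burst = 17 − 12 = 5

5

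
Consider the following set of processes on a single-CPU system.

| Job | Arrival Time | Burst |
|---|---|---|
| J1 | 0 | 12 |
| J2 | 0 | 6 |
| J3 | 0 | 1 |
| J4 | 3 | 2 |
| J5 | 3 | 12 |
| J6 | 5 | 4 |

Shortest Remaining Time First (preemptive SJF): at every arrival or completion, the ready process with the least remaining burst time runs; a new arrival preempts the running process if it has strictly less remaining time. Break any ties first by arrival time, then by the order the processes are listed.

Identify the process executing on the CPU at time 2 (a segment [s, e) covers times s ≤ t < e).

Timeline: | J3 0-1 | J2 1-3 | J4 3-5 | J2 5-9 | J6 9-13 | J1 13-25 | J5 25-37 |
Completion: J1=25  J2=9  J3=1  J4=5  J5=37  J6=13

J2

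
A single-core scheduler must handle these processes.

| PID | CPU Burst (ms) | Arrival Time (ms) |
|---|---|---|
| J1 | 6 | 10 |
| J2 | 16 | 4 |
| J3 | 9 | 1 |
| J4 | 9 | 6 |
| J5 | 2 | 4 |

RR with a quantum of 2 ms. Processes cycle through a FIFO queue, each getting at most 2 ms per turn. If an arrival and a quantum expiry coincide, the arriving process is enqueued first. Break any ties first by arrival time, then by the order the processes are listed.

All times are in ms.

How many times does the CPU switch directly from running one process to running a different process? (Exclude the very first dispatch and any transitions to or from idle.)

18

Timeline: | idle 0-1 | J3 1-5 | J2 5-7 | J5 7-9 | J3 9-11 | J4 11-13 | J2 13-15 | J1 15-17 | J3 17-19 | J4 19-21 | J2 21-23 | J1 23-25 | J3 25-26 | J4 26-28 | J2 28-30 | J1 30-32 | J4 32-34 | J2 34-36 | J4 36-37 | J2 37-43 |
Completion: J1=32  J2=43  J3=26  J4=37  J5=9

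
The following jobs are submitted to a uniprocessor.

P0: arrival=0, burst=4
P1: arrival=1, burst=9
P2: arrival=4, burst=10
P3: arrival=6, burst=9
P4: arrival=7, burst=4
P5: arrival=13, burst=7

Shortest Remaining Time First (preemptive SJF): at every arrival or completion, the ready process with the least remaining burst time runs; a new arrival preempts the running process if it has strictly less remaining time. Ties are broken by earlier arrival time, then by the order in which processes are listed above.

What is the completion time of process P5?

24

Gantt: | P0 0-4 | P1 4-7 | P4 7-11 | P1 11-17 | P5 17-24 | P3 24-33 | P2 33-43 |
Completion: P0=4  P1=17  P2=43  P3=33  P4=11  P5=24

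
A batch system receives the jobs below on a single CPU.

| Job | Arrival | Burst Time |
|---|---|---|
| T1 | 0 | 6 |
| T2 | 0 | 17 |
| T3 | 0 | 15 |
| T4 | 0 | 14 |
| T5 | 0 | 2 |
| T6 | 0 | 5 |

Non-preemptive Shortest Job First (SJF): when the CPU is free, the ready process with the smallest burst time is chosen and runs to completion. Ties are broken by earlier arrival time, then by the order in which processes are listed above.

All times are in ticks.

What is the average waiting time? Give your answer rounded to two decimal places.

15.17

Timeline: | T5 0-2 | T6 2-7 | T1 7-13 | T4 13-27 | T3 27-42 | T2 42-59 |
Completion: T1=13  T2=59  T3=42  T4=27  T5=2  T6=7
Turnaround (C−A): T1=13  T2=59  T3=42  T4=27  T5=2  T6=7
Waiting times: T1=7, T2=42, T3=27, T4=13, T5=0, T6=2
Average waiting = (7+42+27+13+0+2) / 6 = 91/6 = 15.17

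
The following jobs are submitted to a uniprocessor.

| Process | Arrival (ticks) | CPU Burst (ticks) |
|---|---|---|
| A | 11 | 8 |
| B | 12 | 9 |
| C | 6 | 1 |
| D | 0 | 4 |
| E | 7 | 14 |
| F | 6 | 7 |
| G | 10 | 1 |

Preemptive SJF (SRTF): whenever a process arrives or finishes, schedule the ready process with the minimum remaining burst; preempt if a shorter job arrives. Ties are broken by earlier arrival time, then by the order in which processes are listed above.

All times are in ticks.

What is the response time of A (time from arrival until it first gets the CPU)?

Timeline: | D 0-4 | idle 4-6 | C 6-7 | F 7-10 | G 10-11 | F 11-15 | A 15-23 | B 23-32 | E 32-46 |
Completion: A=23  B=32  C=7  D=4  E=46  F=15  G=11
Turnaround (C−A): A=12  B=20  C=1  D=4  E=39  F=9  G=1
Response(A) = first start − arrival = 15 − 11 = 4

4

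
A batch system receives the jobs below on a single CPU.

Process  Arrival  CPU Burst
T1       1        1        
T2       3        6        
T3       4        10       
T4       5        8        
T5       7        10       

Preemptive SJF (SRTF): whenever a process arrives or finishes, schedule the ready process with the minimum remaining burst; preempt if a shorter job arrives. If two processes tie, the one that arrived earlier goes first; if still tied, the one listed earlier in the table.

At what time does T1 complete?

2

Gantt: | idle 0-1 | T1 1-2 | idle 2-3 | T2 3-9 | T4 9-17 | T3 17-27 | T5 27-37 |
Completion: T1=2  T2=9  T3=27  T4=17  T5=37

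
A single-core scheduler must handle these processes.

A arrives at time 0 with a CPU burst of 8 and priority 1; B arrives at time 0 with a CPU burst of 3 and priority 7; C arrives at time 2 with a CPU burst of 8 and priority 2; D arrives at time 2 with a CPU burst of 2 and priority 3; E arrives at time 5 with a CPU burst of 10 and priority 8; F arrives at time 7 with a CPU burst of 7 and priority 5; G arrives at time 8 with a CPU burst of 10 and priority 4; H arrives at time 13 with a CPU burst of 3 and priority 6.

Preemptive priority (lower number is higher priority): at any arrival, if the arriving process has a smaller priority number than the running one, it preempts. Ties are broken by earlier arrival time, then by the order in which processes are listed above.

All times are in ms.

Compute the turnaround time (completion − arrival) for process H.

Gantt: | A 0-8 | C 8-16 | D 16-18 | G 18-28 | F 28-35 | H 35-38 | B 38-41 | E 41-51 |
Completion: A=8  B=41  C=16  D=18  E=51  F=35  G=28  H=38
Turnaround (C−A): A=8  B=41  C=14  D=16  E=46  F=28  G=20  H=25
Turnaround(H) = completion − arrival = 38 − 13 = 25

25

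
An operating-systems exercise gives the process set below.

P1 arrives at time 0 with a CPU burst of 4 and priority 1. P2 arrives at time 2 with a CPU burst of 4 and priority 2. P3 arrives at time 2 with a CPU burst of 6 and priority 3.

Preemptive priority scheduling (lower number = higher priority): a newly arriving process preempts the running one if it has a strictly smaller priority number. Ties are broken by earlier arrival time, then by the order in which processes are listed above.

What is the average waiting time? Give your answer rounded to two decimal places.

Timeline: | P1 0-4 | P2 4-8 | P3 8-14 |
Completion: P1=4  P2=8  P3=14
Waiting times: P1=0, P2=2, P3=6
Average waiting = (0+2+6) / 3 = 8/3 = 2.67

2.67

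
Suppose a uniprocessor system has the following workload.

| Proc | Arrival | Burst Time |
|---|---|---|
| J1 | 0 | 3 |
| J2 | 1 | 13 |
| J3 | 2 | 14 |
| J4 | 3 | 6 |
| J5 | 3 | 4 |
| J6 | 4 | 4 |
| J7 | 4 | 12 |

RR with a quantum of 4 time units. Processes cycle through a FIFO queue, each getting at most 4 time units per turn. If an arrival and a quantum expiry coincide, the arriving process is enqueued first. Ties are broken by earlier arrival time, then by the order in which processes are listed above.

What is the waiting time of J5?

Schedule: | J1 0-3 | J2 3-7 | J3 7-11 | J4 11-15 | J5 15-19 | J6 19-23 | J7 23-27 | J2 27-31 | J3 31-35 | J4 35-37 | J7 37-41 | J2 41-45 | J3 45-49 | J7 49-53 | J2 53-54 | J3 54-56 |
Completion: J1=3  J2=54  J3=56  J4=37  J5=19  J6=23  J7=53
Waiting(J5) = turnaround − burst = 16 − 4 = 12

12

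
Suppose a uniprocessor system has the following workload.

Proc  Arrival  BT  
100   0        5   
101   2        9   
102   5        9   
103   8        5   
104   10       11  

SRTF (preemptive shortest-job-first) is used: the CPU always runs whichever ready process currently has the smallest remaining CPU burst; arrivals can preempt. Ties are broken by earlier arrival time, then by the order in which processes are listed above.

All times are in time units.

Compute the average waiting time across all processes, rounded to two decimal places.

8.00

Timeline: | 100 0-5 | 101 5-8 | 103 8-13 | 101 13-19 | 102 19-28 | 104 28-39 |
Completion: 100=5  101=19  102=28  103=13  104=39
Turnaround (C−A): 100=5  101=17  102=23  103=5  104=29
Waiting times: 100=0, 101=8, 102=14, 103=0, 104=18
Average waiting = (0+8+14+0+18) / 5 = 40/5 = 8.00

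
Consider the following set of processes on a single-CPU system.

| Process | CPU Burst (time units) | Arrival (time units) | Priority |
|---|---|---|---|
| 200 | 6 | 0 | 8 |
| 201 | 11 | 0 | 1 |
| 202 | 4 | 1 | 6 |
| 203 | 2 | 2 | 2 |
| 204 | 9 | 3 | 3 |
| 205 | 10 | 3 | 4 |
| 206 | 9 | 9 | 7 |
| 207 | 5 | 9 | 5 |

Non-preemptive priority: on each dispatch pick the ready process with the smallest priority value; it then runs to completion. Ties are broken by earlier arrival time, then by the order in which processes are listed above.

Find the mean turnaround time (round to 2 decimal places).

Schedule: | 201 0-11 | 203 11-13 | 204 13-22 | 205 22-32 | 207 32-37 | 202 37-41 | 206 41-50 | 200 50-56 |
Completion: 200=56  201=11  202=41  203=13  204=22  205=32  206=50  207=37
Turnaround times: 200=56, 201=11, 202=40, 203=11, 204=19, 205=29, 206=41, 207=28
Average turnaround = (56+11+40+11+19+29+41+28) / 8 = 235/8 = 29.38

29.38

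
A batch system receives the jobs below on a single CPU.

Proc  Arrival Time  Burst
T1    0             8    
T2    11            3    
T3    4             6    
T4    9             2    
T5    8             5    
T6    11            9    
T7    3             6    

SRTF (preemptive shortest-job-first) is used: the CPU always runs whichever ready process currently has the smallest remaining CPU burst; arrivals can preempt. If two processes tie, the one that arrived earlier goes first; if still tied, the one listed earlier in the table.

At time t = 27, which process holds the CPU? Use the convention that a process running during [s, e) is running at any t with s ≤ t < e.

T3

Schedule: | T1 0-8 | T5 8-9 | T4 9-11 | T2 11-14 | T5 14-18 | T7 18-24 | T3 24-30 | T6 30-39 |
Completion: T1=8  T2=14  T3=30  T4=11  T5=18  T6=39  T7=24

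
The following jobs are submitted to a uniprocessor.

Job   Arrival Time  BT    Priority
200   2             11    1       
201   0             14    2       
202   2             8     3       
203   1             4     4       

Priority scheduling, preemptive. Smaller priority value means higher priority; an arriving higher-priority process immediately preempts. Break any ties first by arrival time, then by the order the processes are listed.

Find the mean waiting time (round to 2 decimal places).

Timeline: | 201 0-2 | 200 2-13 | 201 13-25 | 202 25-33 | 203 33-37 |
Completion: 200=13  201=25  202=33  203=37
Waiting times: 200=0, 201=11, 202=23, 203=32
Average waiting = (0+11+23+32) / 4 = 66/4 = 16.50

16.50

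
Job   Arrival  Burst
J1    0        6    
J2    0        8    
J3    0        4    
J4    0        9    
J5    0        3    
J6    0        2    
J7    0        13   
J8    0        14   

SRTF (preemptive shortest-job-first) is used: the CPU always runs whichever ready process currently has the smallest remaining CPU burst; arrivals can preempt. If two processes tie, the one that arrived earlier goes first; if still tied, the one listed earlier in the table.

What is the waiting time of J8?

45

Timeline: | J6 0-2 | J5 2-5 | J3 5-9 | J1 9-15 | J2 15-23 | J4 23-32 | J7 32-45 | J8 45-59 |
Completion: J1=15  J2=23  J3=9  J4=32  J5=5  J6=2  J7=45  J8=59
Waiting(J8) = turnaround − burst = 59 − 14 = 45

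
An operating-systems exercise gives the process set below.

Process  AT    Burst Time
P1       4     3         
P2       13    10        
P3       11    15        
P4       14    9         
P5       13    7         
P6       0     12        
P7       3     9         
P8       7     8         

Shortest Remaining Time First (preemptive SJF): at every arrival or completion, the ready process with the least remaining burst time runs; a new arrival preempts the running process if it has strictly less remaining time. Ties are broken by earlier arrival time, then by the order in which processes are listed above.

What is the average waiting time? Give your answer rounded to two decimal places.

Gantt: | P6 0-4 | P1 4-7 | P6 7-15 | P5 15-22 | P8 22-30 | P7 30-39 | P4 39-48 | P2 48-58 | P3 58-73 |
Completion: P1=7  P2=58  P3=73  P4=48  P5=22  P6=15  P7=39  P8=30
Turnaround (C−A): P1=3  P2=45  P3=62  P4=34  P5=9  P6=15  P7=36  P8=23
Waiting times: P1=0, P2=35, P3=47, P4=25, P5=2, P6=3, P7=27, P8=15
Average waiting = (0+35+47+25+2+3+27+15) / 8 = 154/8 = 19.25

19.25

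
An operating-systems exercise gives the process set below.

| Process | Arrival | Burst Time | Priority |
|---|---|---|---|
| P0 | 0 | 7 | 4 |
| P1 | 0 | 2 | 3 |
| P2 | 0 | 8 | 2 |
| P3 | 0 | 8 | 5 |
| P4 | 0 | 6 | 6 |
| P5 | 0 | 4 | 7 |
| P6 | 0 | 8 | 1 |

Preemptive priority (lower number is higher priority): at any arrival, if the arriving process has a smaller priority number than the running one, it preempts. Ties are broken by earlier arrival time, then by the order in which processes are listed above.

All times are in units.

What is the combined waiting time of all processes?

Timeline: | P6 0-8 | P2 8-16 | P1 16-18 | P0 18-25 | P3 25-33 | P4 33-39 | P5 39-43 |
Completion: P0=25  P1=18  P2=16  P3=33  P4=39  P5=43  P6=8
Waiting = turnaround − burst: P0=18, P1=16, P2=8, P3=25, P4=33, P5=39, P6=0
Total waiting = 18 + 16 + 8 + 25 + 33 + 39 + 0 = 139

139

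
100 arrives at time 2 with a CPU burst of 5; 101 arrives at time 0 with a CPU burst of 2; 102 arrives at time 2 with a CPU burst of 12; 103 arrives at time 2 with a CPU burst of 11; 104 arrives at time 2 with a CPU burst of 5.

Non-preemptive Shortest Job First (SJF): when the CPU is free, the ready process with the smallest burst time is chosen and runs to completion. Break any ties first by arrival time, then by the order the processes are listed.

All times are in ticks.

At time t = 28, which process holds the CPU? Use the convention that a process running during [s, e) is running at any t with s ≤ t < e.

Timeline: | 101 0-2 | 100 2-7 | 104 7-12 | 103 12-23 | 102 23-35 |
Completion: 100=7  101=2  102=35  103=23  104=12
Turnaround (C−A): 100=5  101=2  102=33  103=21  104=10

102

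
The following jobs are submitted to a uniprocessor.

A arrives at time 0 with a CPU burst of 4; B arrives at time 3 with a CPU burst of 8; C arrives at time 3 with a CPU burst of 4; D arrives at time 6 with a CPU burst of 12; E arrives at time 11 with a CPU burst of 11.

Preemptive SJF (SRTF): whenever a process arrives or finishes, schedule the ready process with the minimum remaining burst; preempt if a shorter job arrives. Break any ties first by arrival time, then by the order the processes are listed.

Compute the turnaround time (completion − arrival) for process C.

Timeline: | A 0-4 | C 4-8 | B 8-16 | E 16-27 | D 27-39 |
Completion: A=4  B=16  C=8  D=39  E=27
Turnaround (C−A): A=4  B=13  C=5  D=33  E=16
Turnaround(C) = completion − arrival = 8 − 3 = 5

5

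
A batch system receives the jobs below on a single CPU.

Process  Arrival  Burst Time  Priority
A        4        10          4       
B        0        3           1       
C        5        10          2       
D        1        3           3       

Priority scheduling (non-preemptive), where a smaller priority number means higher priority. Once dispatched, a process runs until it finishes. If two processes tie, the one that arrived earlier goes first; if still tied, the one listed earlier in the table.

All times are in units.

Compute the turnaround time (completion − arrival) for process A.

Schedule: | B 0-3 | D 3-6 | C 6-16 | A 16-26 |
Completion: A=26  B=3  C=16  D=6
Turnaround(A) = completion − arrival = 26 − 4 = 22

22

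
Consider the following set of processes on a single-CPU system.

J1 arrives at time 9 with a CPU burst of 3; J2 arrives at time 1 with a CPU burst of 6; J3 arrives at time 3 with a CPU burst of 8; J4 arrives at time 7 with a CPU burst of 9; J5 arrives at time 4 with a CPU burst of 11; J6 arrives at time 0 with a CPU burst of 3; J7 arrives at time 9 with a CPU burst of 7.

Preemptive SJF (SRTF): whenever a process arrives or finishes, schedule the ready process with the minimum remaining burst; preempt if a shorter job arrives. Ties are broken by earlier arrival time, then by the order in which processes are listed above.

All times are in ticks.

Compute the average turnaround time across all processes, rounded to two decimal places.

17.14

Schedule: | J6 0-3 | J2 3-9 | J1 9-12 | J7 12-19 | J3 19-27 | J4 27-36 | J5 36-47 |
Completion: J1=12  J2=9  J3=27  J4=36  J5=47  J6=3  J7=19
Turnaround (C−A): J1=3  J2=8  J3=24  J4=29  J5=43  J6=3  J7=10
Turnaround times: J1=3, J2=8, J3=24, J4=29, J5=43, J6=3, J7=10
Average turnaround = (3+8+24+29+43+3+10) / 7 = 120/7 = 17.14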